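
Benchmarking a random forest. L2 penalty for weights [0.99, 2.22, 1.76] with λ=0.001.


‖w‖₂² = (0.99)² + (2.22)² + (1.76)²
     = 0.9801 + 4.9284 + 3.0976
     = 9.0061
λ·‖w‖₂² = 0.001·9.0061 = 0.009006

0.009006


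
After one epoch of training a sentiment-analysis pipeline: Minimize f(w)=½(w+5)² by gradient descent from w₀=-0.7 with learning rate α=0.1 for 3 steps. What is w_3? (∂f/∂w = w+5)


step 1: grad = -0.7+5 = 4.3; w = -0.7 - 0.1·(4.3) = -1.13
step 2: grad = -1.13+5 = 3.87; w = -1.13 - 0.1·(3.87) = -1.517
step 3: grad = -1.517+5 = 3.483; w = -1.517 - 0.1·(3.483) = -1.8653

-1.8653


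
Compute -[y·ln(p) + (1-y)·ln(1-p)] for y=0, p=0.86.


BCE = -[y·ln(p) + (1-y)·ln(1-p)]
= -0 - 1·ln(1-0.86)
= -ln(0.14) = 1.9661

1.9661


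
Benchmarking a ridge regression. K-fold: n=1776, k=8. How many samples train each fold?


Fold size = 1776/8 = 222
Training per fold = 1776 - 222 = 1554

1554


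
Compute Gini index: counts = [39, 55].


Probabilities: [39/94, 55/94] ≈ [0.4149, 0.5851]
Σpᵢ² = (1521 + 3025)/94² = 4546/8836
Gini = 1 - Σpᵢ² = 1 - 4546/8836 = 0.4855

0.4855


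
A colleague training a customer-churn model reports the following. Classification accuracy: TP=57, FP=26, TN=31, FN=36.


Accuracy = (TP+TN)/(TP+TN+FP+FN)
= (57+31)/(150)
= 88/150 = 58.67%

58.67%


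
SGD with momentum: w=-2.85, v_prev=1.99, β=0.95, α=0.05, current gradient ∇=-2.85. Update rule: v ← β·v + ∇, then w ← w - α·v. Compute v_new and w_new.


v_new = 0.95·1.99 - 2.85 = 1.8905 - 2.85 = -0.9595
w_new = -2.85 - 0.05·-0.9595 = -2.85 + 0.047975 = -2.802025

v_new=-0.9595, w_new=-2.802025


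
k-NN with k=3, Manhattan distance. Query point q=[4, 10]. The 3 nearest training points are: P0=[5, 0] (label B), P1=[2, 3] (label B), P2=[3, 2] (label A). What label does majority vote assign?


d(q,P0) = 11  (label B)
d(q,P1) = 9  (label B)
d(q,P2) = 9  (label A)
Votes: A=1, B=2
Majority → B

B


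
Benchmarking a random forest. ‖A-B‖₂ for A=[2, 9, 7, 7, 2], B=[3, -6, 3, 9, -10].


d = √((2-3)² + (9+ 6)² + (7-3)² + (7-9)² + (2+ 10)²)
  = √(1 + 225 + 16 + 4 + 144)
  = √390 = 19.7484

19.7484


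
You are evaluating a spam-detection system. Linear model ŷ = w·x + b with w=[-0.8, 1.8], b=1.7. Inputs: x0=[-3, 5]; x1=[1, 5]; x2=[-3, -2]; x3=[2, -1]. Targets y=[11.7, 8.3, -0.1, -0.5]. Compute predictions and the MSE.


ŷ0 = (-0.8)·(-3) + (1.8)·(5) + 1.7 = 13.1
ŷ1 = (-0.8)·(1) + (1.8)·(5) + 1.7 = 9.9
ŷ2 = (-0.8)·(-3) + (1.8)·(-2) + 1.7 = 0.5
ŷ3 = (-0.8)·(2) + (1.8)·(-1) + 1.7 = -1.7
errors² = [1.96, 2.56, 0.36, 1.44]
MSE = 6.3200/4 = 1.58

1.58


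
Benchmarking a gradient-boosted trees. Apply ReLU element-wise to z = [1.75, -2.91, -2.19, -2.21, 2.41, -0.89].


ReLU(1.75) = max(0, 1.75) = 1.75
ReLU(-2.91) = max(0, -2.91) = 0.0
ReLU(-2.19) = max(0, -2.19) = 0.0
ReLU(-2.21) = max(0, -2.21) = 0.0
ReLU(2.41) = max(0, 2.41) = 2.41
ReLU(-0.89) = max(0, -0.89) = 0.0
result = [1.75, 0.0, 0.0, 0.0, 2.41, 0.0]

[1.75, 0.0, 0.0, 0.0, 2.41, 0.0]


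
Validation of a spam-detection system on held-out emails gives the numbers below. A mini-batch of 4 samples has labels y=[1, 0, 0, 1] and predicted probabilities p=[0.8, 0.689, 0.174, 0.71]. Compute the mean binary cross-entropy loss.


L[0] = -ln(0.8) = 0.2231
L[1] = -ln(1-0.689) = -ln(0.311) = 1.168
L[2] = -ln(1-0.174) = -ln(0.826) = 0.1912
L[3] = -ln(0.71) = 0.3425
mean = (0.2231 + 1.168 + 0.1912 + 0.3425)/4 = 0.4812

0.4812


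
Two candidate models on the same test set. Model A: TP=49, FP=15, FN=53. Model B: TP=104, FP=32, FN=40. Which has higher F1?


Model A: P=49/64=0.7656, R=49/102=0.4804, F1=2PR/(P+R)=2TP/(2TP+FP+FN)=98/166=0.5904
Model B: P=104/136=0.7647, R=104/144=0.7222, F1=2PR/(P+R)=2TP/(2TP+FP+FN)=208/280=0.7429
0.5904 < 0.7429 → Model B

Model B


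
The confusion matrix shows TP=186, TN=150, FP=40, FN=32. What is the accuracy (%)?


Accuracy = (TP+TN)/(TP+TN+FP+FN)
= (186+150)/(408)
= 336/408 = 82.35%

82.35%


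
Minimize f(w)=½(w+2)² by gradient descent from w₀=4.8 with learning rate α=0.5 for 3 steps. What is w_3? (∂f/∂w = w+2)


step 1: grad = 4.8+2 = 6.8; w = 4.8 - 0.5·(6.8) = 1.4
step 2: grad = 1.4+2 = 3.4; w = 1.4 - 0.5·(3.4) = -0.3
step 3: grad = -0.3+2 = 1.7; w = -0.3 - 0.5·(1.7) = -1.15

-1.15


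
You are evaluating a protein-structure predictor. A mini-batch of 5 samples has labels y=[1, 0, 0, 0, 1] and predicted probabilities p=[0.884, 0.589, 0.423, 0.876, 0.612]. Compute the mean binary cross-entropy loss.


L[0] = -ln(0.884) = 0.1233
L[1] = -ln(1-0.589) = -ln(0.411) = 0.8892
L[2] = -ln(1-0.423) = -ln(0.577) = 0.5499
L[3] = -ln(1-0.876) = -ln(0.124) = 2.0875
L[4] = -ln(0.612) = 0.491
mean = (0.1233 + 0.8892 + 0.5499 + 2.0875 + 0.491)/5 = 0.8282

0.8282


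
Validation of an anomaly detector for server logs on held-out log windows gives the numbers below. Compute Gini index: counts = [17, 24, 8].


Probabilities: [17/49, 24/49, 8/49] ≈ [0.3469, 0.4898, 0.1633]
Σpᵢ² = (289 + 576 + 64)/49² = 929/2401
Gini = 1 - Σpᵢ² = 1 - 929/2401 = 0.6131

0.6131


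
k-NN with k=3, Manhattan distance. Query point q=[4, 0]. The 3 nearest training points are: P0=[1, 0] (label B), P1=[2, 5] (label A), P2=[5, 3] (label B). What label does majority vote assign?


d(q,P0) = 3  (label B)
d(q,P1) = 7  (label A)
d(q,P2) = 4  (label B)
Votes: A=1, B=2
Majority → B

B


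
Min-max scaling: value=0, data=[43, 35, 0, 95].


min=0, max=95
(0-0)/(95-0) = 0/95 = 0.0

0.0


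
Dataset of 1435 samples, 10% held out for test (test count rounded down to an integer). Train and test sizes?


Test = ⌊1435·10/100⌋ = 143
Train = 1435 - 143 = 1292

Train: 1292, Test: 143


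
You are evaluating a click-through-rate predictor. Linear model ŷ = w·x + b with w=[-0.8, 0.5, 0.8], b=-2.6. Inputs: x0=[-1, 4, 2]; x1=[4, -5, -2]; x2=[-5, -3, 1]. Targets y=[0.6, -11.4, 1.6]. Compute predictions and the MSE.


ŷ0 = (-0.8)·(-1) + (0.5)·(4) + (0.8)·(2) - 2.6 = 1.8
ŷ1 = (-0.8)·(4) + (0.5)·(-5) + (0.8)·(-2) - 2.6 = -9.9
ŷ2 = (-0.8)·(-5) + (0.5)·(-3) + (0.8)·(1) - 2.6 = 0.7
errors² = [1.44, 2.25, 0.81]
MSE = 4.5000/3 = 1.5

1.5


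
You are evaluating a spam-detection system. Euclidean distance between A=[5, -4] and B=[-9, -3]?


d = √((5+ 9)² + (-4+ 3)²)
  = √(196 + 1)
  = √197 = 14.0357

14.0357


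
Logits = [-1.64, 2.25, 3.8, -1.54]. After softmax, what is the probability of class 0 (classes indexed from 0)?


Exponentials: e^-1.64=0.194, e^2.25=9.4877, e^3.8=44.7012, e^-1.54=0.2144
Sum = 54.5973
Softmax = [0.0036, 0.1738, 0.8187, 0.0039]
p[0] = 0.194/54.5973 = 0.0036

0.0036


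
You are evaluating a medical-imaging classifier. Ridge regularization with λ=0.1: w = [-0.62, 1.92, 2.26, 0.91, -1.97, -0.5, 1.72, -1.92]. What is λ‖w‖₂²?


‖w‖₂² = (-0.62)² + (1.92)² + (2.26)² + (0.91)² + (-1.97)² + (-0.5)² + (1.72)² + (-1.92)²
     = 0.3844 + 3.6864 + 5.1076 + 0.8281 + 3.8809 + 0.25 + 2.9584 + 3.6864
     = 20.7822
λ·‖w‖₂² = 0.1·20.7822 = 2.07822

2.07822


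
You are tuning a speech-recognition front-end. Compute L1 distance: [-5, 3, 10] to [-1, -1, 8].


d = |-5+ 1| + |3+ 1| + |10-8|
  = 4 + 4 + 2
  = 10

10


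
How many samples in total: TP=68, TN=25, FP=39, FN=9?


Total = TP + TN + FP + FN
= 68 + 25 + 39 + 9
= 141
(Predicted positive: 107, predicted negative: 34)

141


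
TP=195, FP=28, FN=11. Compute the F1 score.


Precision = 195/223 = 0.8744
Recall = 195/206 = 0.9466
F1 = 2·P·R/(P+R) = 2·TP/(2·TP+FP+FN) = 390/(390+28+11) = 390/429 = 0.9091

0.9091


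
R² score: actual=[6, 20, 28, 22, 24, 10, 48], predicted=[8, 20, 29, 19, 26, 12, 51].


ȳ = 22.5714
SS_res = Σ(y-ŷ)² = 31
SS_tot = Σ(y-ȳ)² = 1117.71
R² = 1 - SS_res/SS_tot = 1 - 0.0277 = 0.9723

0.9723


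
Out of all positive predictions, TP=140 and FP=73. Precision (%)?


Precision = TP/(TP+FP)
= 140/(140+73)
= 140/213 = 65.73%

65.73%


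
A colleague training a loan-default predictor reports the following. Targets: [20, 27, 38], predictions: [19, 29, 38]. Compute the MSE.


Squared errors: (20-19)²=1, (27-29)²=4, (38-38)²=0
Sum = 5
MSE = 5/3 = 5/3

5/3


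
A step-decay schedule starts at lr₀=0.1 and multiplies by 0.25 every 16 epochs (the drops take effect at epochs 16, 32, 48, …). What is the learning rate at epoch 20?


n_drops = ⌊20/16⌋ = 1
lr = 0.1·0.25^1 = 0.1·0.25 = 0.025

0.025


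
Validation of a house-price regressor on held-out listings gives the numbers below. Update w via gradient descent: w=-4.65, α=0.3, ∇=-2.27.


w_new = w - α·∇
= -4.65 - 0.3·-2.27
= -4.65 + 0.681
= -3.969

-3.969


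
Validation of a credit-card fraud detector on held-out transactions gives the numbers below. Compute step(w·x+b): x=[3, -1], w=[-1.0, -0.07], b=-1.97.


z = (3)·(-1.0) + (-1)·(-0.07) - 1.97
  = -4.9
step(z) = 0 (z<0)

0


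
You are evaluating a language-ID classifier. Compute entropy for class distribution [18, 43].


Probabilities: [18/61, 43/61] ≈ [0.2951, 0.7049]
H = -((18/61)·log₂(18/61) + (43/61)·log₂(43/61))
  = 0.8752 bits

0.8752 bits


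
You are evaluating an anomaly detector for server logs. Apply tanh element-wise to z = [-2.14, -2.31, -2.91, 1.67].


tanh(-2.14) = -0.9727
tanh(-2.31) = -0.9805
tanh(-2.91) = -0.9941
tanh(1.67) = 0.9316
result = [-0.9727, -0.9805, -0.9941, 0.9316]

[-0.9727, -0.9805, -0.9941, 0.9316]


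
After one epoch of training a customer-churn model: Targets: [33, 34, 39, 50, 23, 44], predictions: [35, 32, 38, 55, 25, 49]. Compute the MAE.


Absolute errors: |33-35|=2, |34-32|=2, |39-38|=1, |50-55|=5, |23-25|=2, |44-49|=5
Sum = 17
MAE = 17/6 = 17/6

17/6


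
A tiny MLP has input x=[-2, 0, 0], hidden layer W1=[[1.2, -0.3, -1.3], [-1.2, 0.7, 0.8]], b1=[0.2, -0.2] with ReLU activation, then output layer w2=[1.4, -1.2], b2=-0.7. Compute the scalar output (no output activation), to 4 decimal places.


z1[0] = (1.2)·(-2) + (-0.3)·(0) + (-1.3)·(0) + 0.2 = -2.2
z1[1] = (-1.2)·(-2) + (0.7)·(0) + (0.8)·(0) - 0.2 = 2.2
h = ReLU(z1) = [0.0, 2.2]
output = (1.4)·(0.0) + (-1.2)·(2.2) - 0.7 = -3.34

-3.34


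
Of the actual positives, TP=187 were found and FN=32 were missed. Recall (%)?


Recall = TP/(TP+FN)
= 187/(187+32)
= 187/219 = 85.39%

85.39%


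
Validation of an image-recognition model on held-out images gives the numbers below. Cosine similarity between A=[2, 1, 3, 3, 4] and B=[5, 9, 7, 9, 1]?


A·B = 2·5 + 1·9 + 3·7 + 3·9 + 4·1 = 71
‖A‖ = √39 = 6.245, ‖B‖ = √237 = 15.3948
cos = 71/(√39·√237) = 71/√9243 = 0.7385

0.7385


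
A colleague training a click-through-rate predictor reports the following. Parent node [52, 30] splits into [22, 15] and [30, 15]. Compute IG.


Parent = [52, 30], H_parent = 0.9474
H_left = 0.974 (n=37), H_right = 0.9183 (n=45)
H_children = (37/82)·0.974 + (45/82)·0.9183 = 0.9434
IG = 0.9474 - 0.9434 = 0.004

0.004


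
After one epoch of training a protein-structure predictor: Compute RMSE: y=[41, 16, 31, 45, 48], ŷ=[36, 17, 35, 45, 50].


MSE = 46/5 = 9.2
RMSE = √(46/5) = 3.0332

3.0332


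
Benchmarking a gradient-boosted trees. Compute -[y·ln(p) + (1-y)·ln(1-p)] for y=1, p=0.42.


BCE = -[y·ln(p) + (1-y)·ln(1-p)]
= -1·ln(0.42) - 0
= -ln(0.42) = 0.8675

0.8675


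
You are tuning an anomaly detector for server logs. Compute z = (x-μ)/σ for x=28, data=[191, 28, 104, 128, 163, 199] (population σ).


μ = 135.5, σ = 58.4145
z = (28 - 135.5)/58.4145 = -1.8403

-1.8403


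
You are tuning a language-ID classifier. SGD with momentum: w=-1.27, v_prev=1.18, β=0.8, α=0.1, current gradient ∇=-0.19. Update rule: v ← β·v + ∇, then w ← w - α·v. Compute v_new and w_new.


v_new = 0.8·1.18 - 0.19 = 0.944 - 0.19 = 0.754
w_new = -1.27 - 0.1·0.754 = -1.27 - 0.0754 = -1.3454

v_new=0.754, w_new=-1.3454


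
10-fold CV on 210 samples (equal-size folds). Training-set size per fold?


Fold size = 210/10 = 21
Training per fold = 210 - 21 = 189

189


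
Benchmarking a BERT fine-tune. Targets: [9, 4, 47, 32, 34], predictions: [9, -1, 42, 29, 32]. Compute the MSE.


Squared errors: (9-9)²=0, (4+ 1)²=25, (47-42)²=25, (32-29)²=9, (34-32)²=4
Sum = 63
MSE = 63/5 = 63/5

63/5


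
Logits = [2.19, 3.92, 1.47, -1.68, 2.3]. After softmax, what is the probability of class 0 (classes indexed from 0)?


Exponentials: e^2.19=8.9352, e^3.92=50.4004, e^1.47=4.3492, e^-1.68=0.1864, e^2.3=9.9742
Sum = 73.8454
Softmax = [0.121, 0.6825, 0.0589, 0.0025, 0.1351]
p[0] = 8.9352/73.8454 = 0.121

0.121


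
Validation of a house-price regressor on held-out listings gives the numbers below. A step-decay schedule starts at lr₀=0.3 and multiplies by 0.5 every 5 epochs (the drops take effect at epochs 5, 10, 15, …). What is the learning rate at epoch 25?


n_drops = ⌊25/5⌋ = 5
lr = 0.3·0.5^5 = 0.3·0.03125 = 0.009375

0.009375


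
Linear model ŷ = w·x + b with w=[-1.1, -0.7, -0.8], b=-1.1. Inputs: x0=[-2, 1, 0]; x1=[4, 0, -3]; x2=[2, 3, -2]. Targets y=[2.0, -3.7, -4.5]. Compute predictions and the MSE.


ŷ0 = (-1.1)·(-2) + (-0.7)·(1) + (-0.8)·(0) - 1.1 = 0.4
ŷ1 = (-1.1)·(4) + (-0.7)·(0) + (-0.8)·(-3) - 1.1 = -3.1
ŷ2 = (-1.1)·(2) + (-0.7)·(3) + (-0.8)·(-2) - 1.1 = -3.8
errors² = [2.56, 0.36, 0.49]
MSE = 3.4100/3 = 1.1367

1.1367


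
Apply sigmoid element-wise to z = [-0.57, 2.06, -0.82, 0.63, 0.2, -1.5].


σ(-0.57) = 1/(1+e^0.57) = 0.3612
σ(2.06) = 1/(1+e^-2.06) = 0.887
σ(-0.82) = 1/(1+e^0.82) = 0.3058
σ(0.63) = 1/(1+e^-0.63) = 0.6525
σ(0.2) = 1/(1+e^-0.2) = 0.5498
σ(-1.5) = 1/(1+e^1.5) = 0.1824
result = [0.3612, 0.887, 0.3058, 0.6525, 0.5498, 0.1824]

[0.3612, 0.887, 0.3058, 0.6525, 0.5498, 0.1824]


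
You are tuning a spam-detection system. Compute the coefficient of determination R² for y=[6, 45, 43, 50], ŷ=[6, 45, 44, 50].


ȳ = 36
SS_res = Σ(y-ŷ)² = 1
SS_tot = Σ(y-ȳ)² = 1226
R² = 1 - SS_res/SS_tot = 1 - 0.0008 = 0.9992

0.9992


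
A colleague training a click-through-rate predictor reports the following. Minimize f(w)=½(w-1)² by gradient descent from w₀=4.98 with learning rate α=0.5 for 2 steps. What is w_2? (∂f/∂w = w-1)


step 1: grad = 4.98-1 = 3.98; w = 4.98 - 0.5·(3.98) = 2.99
step 2: grad = 2.99-1 = 1.99; w = 2.99 - 0.5·(1.99) = 1.995

1.995


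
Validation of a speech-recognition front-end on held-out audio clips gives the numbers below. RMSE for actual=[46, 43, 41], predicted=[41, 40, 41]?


MSE = 34/3 = 11.3333
RMSE = √(34/3) = 3.3665

3.3665


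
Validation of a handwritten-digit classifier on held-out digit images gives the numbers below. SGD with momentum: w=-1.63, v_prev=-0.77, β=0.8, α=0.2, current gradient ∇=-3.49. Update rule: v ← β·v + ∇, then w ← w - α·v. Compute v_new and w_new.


v_new = 0.8·-0.77 - 3.49 = -0.616 - 3.49 = -4.106
w_new = -1.63 - 0.2·-4.106 = -1.63 + 0.8212 = -0.8088

v_new=-4.106, w_new=-0.8088


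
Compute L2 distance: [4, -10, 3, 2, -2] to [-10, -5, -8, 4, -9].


d = √((4+ 10)² + (-10+ 5)² + (3+ 8)² + (2-4)² + (-2+ 9)²)
  = √(196 + 25 + 121 + 4 + 49)
  = √395 = 19.8746

19.8746


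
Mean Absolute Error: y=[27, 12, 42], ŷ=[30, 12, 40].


Absolute errors: |27-30|=3, |12-12|=0, |42-40|=2
Sum = 5
MAE = 5/3 = 5/3

5/3


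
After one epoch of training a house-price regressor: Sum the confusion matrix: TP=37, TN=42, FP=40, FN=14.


Total = TP + TN + FP + FN
= 37 + 42 + 40 + 14
= 133
(Predicted positive: 77, predicted negative: 56)

133


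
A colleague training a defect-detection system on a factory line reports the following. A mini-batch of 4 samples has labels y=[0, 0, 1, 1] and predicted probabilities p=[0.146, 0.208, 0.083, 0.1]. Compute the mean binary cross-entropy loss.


L[0] = -ln(1-0.146) = -ln(0.854) = 0.1578
L[1] = -ln(1-0.208) = -ln(0.792) = 0.2332
L[2] = -ln(0.083) = 2.4889
L[3] = -ln(0.1) = 2.3026
mean = (0.1578 + 0.2332 + 2.4889 + 2.3026)/4 = 1.2956

1.2956


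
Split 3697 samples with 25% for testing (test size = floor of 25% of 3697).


Test = ⌊3697·25/100⌋ = 924
Train = 3697 - 924 = 2773

Train: 2773, Test: 924


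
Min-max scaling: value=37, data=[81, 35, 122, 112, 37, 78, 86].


min=35, max=122
(37-35)/(122-35) = 2/87 = 0.023

0.023


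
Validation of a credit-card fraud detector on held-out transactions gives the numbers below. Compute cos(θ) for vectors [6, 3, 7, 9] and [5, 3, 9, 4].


A·B = 6·5 + 3·3 + 7·9 + 9·4 = 138
‖A‖ = √175 = 13.2288, ‖B‖ = √131 = 11.4455
cos = 138/(√175·√131) = 138/√22925 = 0.9114

0.9114


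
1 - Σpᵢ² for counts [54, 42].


Probabilities: [54/96, 42/96] ≈ [0.5625, 0.4375]
Σpᵢ² = (2916 + 1764)/96² = 4680/9216
Gini = 1 - Σpᵢ² = 1 - 4680/9216 = 0.4922

0.4922


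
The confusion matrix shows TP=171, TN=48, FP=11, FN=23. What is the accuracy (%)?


Accuracy = (TP+TN)/(TP+TN+FP+FN)
= (171+48)/(253)
= 219/253 = 86.56%

86.56%


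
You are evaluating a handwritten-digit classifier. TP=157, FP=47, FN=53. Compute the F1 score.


Precision = 157/204 = 0.7696
Recall = 157/210 = 0.7476
F1 = 2·P·R/(P+R) = 2·TP/(2·TP+FP+FN) = 314/(314+47+53) = 314/414 = 0.7585

0.7585


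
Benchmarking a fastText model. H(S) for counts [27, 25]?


Probabilities: [27/52, 25/52] ≈ [0.5192, 0.4808]
H = -((27/52)·log₂(27/52) + (25/52)·log₂(25/52))
  = 0.9989 bits

0.9989 bits


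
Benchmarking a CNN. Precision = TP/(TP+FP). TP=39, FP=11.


Precision = TP/(TP+FP)
= 39/(39+11)
= 39/50 = 78.0%

78.0%


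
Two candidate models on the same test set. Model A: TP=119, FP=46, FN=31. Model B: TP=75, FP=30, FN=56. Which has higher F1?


Model A: P=119/165=0.7212, R=119/150=0.7933, F1=2PR/(P+R)=2TP/(2TP+FP+FN)=238/315=0.7556
Model B: P=75/105=0.7143, R=75/131=0.5725, F1=2PR/(P+R)=2TP/(2TP+FP+FN)=150/236=0.6356
0.7556 > 0.6356 → Model A

Model A


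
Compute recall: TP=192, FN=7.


Recall = TP/(TP+FN)
= 192/(192+7)
= 192/199 = 96.48%

96.48%


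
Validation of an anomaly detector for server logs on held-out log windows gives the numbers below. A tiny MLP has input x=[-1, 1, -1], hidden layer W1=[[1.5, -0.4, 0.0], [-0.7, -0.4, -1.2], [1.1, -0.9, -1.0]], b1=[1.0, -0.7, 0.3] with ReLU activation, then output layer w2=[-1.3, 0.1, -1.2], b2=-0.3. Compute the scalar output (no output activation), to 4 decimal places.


z1[0] = (1.5)·(-1) + (-0.4)·(1) + (0.0)·(-1) + 1.0 = -0.9
z1[1] = (-0.7)·(-1) + (-0.4)·(1) + (-1.2)·(-1) - 0.7 = 0.8
z1[2] = (1.1)·(-1) + (-0.9)·(1) + (-1.0)·(-1) + 0.3 = -0.7
h = ReLU(z1) = [0.0, 0.8, 0.0]
output = (-1.3)·(0.0) + (0.1)·(0.8) + (-1.2)·(0.0) - 0.3 = -0.22

-0.22


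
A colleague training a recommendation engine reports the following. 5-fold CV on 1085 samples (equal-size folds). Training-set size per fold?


Fold size = 1085/5 = 217
Training per fold = 1085 - 217 = 868

868


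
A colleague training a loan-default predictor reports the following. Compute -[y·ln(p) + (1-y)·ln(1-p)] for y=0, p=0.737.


BCE = -[y·ln(p) + (1-y)·ln(1-p)]
= -0 - 1·ln(1-0.737)
= -ln(0.263) = 1.3356

1.3356


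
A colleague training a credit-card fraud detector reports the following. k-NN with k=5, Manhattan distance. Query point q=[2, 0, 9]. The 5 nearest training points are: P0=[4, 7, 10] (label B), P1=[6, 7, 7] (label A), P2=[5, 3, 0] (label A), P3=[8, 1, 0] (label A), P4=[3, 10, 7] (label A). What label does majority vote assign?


d(q,P0) = 10  (label B)
d(q,P1) = 13  (label A)
d(q,P2) = 15  (label A)
d(q,P3) = 16  (label A)
d(q,P4) = 13  (label A)
Votes: A=4, B=1
Majority → A

A


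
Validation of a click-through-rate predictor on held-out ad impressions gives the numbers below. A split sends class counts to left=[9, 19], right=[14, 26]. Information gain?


Parent = [23, 45], H_parent = 0.9231
H_left = 0.9059 (n=28), H_right = 0.9341 (n=40)
H_children = (28/68)·0.9059 + (40/68)·0.9341 = 0.9225
IG = 0.9231 - 0.9225 = 0.0006

0.0006


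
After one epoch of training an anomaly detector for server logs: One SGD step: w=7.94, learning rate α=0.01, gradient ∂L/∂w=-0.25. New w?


w_new = w - α·∇
= 7.94 - 0.01·-0.25
= 7.94 + 0.0025
= 7.9425

7.9425


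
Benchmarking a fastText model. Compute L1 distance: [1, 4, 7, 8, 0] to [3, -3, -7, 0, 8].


d = |1-3| + |4+ 3| + |7+ 7| + |8-0| + |0-8|
  = 2 + 7 + 14 + 8 + 8
  = 39

39


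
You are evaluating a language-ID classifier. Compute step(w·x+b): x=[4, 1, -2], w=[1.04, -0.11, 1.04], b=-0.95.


z = (4)·(1.04) + (1)·(-0.11) + (-2)·(1.04) - 0.95
  = 1.02
step(z) = 1 (z≥0)

1


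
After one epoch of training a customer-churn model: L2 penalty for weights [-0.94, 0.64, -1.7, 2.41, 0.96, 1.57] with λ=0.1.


‖w‖₂² = (-0.94)² + (0.64)² + (-1.7)² + (2.41)² + (0.96)² + (1.57)²
     = 0.8836 + 0.4096 + 2.89 + 5.8081 + 0.9216 + 2.4649
     = 13.3778
λ·‖w‖₂² = 0.1·13.3778 = 1.33778

1.33778


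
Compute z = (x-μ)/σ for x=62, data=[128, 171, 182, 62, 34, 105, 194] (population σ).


μ = 125.1429, σ = 57.0524
z = (62 - 125.1429)/57.0524 = -1.1068

-1.1068


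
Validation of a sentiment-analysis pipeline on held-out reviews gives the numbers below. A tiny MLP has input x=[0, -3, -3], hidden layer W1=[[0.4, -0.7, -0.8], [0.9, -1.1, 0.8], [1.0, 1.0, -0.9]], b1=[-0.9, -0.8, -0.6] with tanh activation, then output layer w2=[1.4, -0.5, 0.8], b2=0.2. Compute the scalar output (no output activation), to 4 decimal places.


z1[0] = (0.4)·(0) + (-0.7)·(-3) + (-0.8)·(-3) - 0.9 = 3.6
z1[1] = (0.9)·(0) + (-1.1)·(-3) + (0.8)·(-3) - 0.8 = 0.1
z1[2] = (1.0)·(0) + (1.0)·(-3) + (-0.9)·(-3) - 0.6 = -0.9
h = tanh(z1) = [0.9985, 0.0997, -0.7163]
output = (1.4)·(0.9985) + (-0.5)·(0.0997) + (0.8)·(-0.7163) + 0.2 = 0.975

0.975


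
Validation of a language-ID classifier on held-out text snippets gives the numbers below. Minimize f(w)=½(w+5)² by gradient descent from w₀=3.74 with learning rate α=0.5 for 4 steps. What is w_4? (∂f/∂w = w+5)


step 1: grad = 3.74+5 = 8.74; w = 3.74 - 0.5·(8.74) = -0.63
step 2: grad = -0.63+5 = 4.37; w = -0.63 - 0.5·(4.37) = -2.815
step 3: grad = -2.815+5 = 2.185; w = -2.815 - 0.5·(2.185) = -3.9075
step 4: grad = -3.9075+5 = 1.0925; w = -3.9075 - 0.5·(1.0925) = -4.45375

-4.45375


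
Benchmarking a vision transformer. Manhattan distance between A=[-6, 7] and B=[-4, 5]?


d = |-6+ 4| + |7-5|
  = 2 + 2
  = 4

4


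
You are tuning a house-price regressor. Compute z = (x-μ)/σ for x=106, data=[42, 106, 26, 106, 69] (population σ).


μ = 69.8, σ = 32.5969
z = (106 - 69.8)/32.5969 = 1.1105

1.1105


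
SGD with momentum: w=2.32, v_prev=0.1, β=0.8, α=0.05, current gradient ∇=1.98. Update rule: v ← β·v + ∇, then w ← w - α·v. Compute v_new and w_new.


v_new = 0.8·0.1 + 1.98 = 0.08 + 1.98 = 2.06
w_new = 2.32 - 0.05·2.06 = 2.32 - 0.103 = 2.217

v_new=2.06, w_new=2.217


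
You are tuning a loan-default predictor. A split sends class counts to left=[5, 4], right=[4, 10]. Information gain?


Parent = [9, 14], H_parent = 0.9656
H_left = 0.9911 (n=9), H_right = 0.8631 (n=14)
H_children = (9/23)·0.9911 + (14/23)·0.8631 = 0.9132
IG = 0.9656 - 0.9132 = 0.0524

0.0524


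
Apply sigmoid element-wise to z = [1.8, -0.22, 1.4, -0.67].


σ(1.8) = 1/(1+e^-1.8) = 0.8581
σ(-0.22) = 1/(1+e^0.22) = 0.4452
σ(1.4) = 1/(1+e^-1.4) = 0.8022
σ(-0.67) = 1/(1+e^0.67) = 0.3385
result = [0.8581, 0.4452, 0.8022, 0.3385]

[0.8581, 0.4452, 0.8022, 0.3385]


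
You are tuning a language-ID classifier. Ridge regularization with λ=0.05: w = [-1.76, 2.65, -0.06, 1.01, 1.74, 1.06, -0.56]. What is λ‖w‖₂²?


‖w‖₂² = (-1.76)² + (2.65)² + (-0.06)² + (1.01)² + (1.74)² + (1.06)² + (-0.56)²
     = 3.0976 + 7.0225 + 0.0036 + 1.0201 + 3.0276 + 1.1236 + 0.3136
     = 15.6086
λ·‖w‖₂² = 0.05·15.6086 = 0.78043

0.78043


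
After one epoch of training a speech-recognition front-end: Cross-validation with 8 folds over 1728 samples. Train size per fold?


Fold size = 1728/8 = 216
Training per fold = 1728 - 216 = 1512

1512


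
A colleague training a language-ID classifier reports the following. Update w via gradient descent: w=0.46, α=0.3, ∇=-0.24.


w_new = w - α·∇
= 0.46 - 0.3·-0.24
= 0.46 + 0.072
= 0.532

0.532


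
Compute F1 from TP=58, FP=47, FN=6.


Precision = 58/105 = 0.5524
Recall = 58/64 = 0.9062
F1 = 2·P·R/(P+R) = 2·TP/(2·TP+FP+FN) = 116/(116+47+6) = 116/169 = 0.6864

0.6864


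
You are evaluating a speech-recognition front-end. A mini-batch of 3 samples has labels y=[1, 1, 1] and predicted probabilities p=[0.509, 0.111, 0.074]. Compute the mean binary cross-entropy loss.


L[0] = -ln(0.509) = 0.6753
L[1] = -ln(0.111) = 2.1982
L[2] = -ln(0.074) = 2.6037
mean = (0.6753 + 2.1982 + 2.6037)/3 = 1.8257

1.8257


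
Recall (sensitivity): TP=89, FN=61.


Recall = TP/(TP+FN)
= 89/(89+61)
= 89/150 = 59.33%

59.33%


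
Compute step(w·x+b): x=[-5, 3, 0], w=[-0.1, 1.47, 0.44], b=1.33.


z = (-5)·(-0.1) + (3)·(1.47) + (0)·(0.44) + 1.33
  = 6.24
step(z) = 1 (z≥0)

1


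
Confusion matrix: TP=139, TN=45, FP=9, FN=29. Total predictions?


Total = TP + TN + FP + FN
= 139 + 45 + 9 + 29
= 222
(Predicted positive: 148, predicted negative: 74)

222


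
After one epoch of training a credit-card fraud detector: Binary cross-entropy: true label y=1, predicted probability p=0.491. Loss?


BCE = -[y·ln(p) + (1-y)·ln(1-p)]
= -1·ln(0.491) - 0
= -ln(0.491) = 0.7113

0.7113


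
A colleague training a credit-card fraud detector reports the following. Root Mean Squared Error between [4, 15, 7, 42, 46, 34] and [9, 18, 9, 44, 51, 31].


MSE = 76/6 = 12.6667
RMSE = √(76/6) = 3.559

3.559


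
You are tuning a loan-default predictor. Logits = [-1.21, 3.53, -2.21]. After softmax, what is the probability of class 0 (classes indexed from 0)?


Exponentials: e^-1.21=0.2982, e^3.53=34.124, e^-2.21=0.1097
Sum = 34.5319
Softmax = [0.0086, 0.9882, 0.0032]
p[0] = 0.2982/34.5319 = 0.0086

0.0086


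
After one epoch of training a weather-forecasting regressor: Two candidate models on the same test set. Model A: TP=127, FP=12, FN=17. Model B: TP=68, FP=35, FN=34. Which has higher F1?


Model A: P=127/139=0.9137, R=127/144=0.8819, F1=2PR/(P+R)=2TP/(2TP+FP+FN)=254/283=0.8975
Model B: P=68/103=0.6602, R=68/102=0.6667, F1=2PR/(P+R)=2TP/(2TP+FP+FN)=136/205=0.6634
0.8975 > 0.6634 → Model A

Model A


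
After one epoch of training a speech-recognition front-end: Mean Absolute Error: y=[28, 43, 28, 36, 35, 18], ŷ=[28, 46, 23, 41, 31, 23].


Absolute errors: |28-28|=0, |43-46|=3, |28-23|=5, |36-41|=5, |35-31|=4, |18-23|=5
Sum = 22
MAE = 22/6 = 11/3

11/3


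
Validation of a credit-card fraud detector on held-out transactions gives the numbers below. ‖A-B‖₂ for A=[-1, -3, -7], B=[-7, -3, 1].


d = √((-1+ 7)² + (-3+ 3)² + (-7-1)²)
  = √(36 + 0 + 64)
  = √100 = 10.0

10.0


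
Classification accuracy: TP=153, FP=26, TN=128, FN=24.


Accuracy = (TP+TN)/(TP+TN+FP+FN)
= (153+128)/(331)
= 281/331 = 84.89%

84.89%


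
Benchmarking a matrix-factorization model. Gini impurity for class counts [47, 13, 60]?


Probabilities: [47/120, 13/120, 60/120] ≈ [0.3917, 0.1083, 0.5]
Σpᵢ² = (2209 + 169 + 3600)/120² = 5978/14400
Gini = 1 - Σpᵢ² = 1 - 5978/14400 = 0.5849

0.5849


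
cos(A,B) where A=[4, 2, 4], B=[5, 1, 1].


A·B = 4·5 + 2·1 + 4·1 = 26
‖A‖ = √36 = 6, ‖B‖ = √27 = 5.1962
cos = 26/(√36·√27) = 26/√972 = 0.834

0.834


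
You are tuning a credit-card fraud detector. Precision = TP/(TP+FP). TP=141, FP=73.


Precision = TP/(TP+FP)
= 141/(141+73)
= 141/214 = 65.89%

65.89%


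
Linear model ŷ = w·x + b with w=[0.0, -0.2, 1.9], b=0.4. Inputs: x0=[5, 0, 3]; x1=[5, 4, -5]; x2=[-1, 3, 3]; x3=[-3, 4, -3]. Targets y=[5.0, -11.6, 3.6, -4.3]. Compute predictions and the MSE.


ŷ0 = (0.0)·(5) + (-0.2)·(0) + (1.9)·(3) + 0.4 = 6.1
ŷ1 = (0.0)·(5) + (-0.2)·(4) + (1.9)·(-5) + 0.4 = -9.9
ŷ2 = (0.0)·(-1) + (-0.2)·(3) + (1.9)·(3) + 0.4 = 5.5
ŷ3 = (0.0)·(-3) + (-0.2)·(4) + (1.9)·(-3) + 0.4 = -6.1
errors² = [1.21, 2.89, 3.61, 3.24]
MSE = 10.9500/4 = 2.7375

2.7375


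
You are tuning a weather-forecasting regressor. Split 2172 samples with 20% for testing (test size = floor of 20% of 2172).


Test = ⌊2172·20/100⌋ = 434
Train = 2172 - 434 = 1738

Train: 1738, Test: 434


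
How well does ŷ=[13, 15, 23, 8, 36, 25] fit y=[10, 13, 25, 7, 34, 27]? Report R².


ȳ = 19.3333
SS_res = Σ(y-ŷ)² = 26
SS_tot = Σ(y-ȳ)² = 585.33
R² = 1 - SS_res/SS_tot = 1 - 0.0444 = 0.9556

0.9556


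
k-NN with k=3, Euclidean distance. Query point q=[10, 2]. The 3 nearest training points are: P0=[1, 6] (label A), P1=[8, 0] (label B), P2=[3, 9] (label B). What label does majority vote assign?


d(q,P0) = 9.8489  (label A)
d(q,P1) = 2.8284  (label B)
d(q,P2) = 9.8995  (label B)
Votes: A=1, B=2
Majority → B

B


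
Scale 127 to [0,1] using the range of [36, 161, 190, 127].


min=36, max=190
(127-36)/(190-36) = 91/154 = 0.5909

0.5909


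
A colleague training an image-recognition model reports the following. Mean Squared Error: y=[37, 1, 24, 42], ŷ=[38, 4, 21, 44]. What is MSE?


Squared errors: (37-38)²=1, (1-4)²=9, (24-21)²=9, (42-44)²=4
Sum = 23
MSE = 23/4 = 23/4

23/4


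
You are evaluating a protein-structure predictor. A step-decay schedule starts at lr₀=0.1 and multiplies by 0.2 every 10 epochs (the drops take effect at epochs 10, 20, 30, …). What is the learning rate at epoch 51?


n_drops = ⌊51/10⌋ = 5
lr = 0.1·0.2^5 = 0.1·0.00032 = 0.000032

0.000032


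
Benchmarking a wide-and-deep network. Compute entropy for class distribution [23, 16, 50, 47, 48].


Probabilities: [23/184, 16/184, 50/184, 47/184, 48/184] ≈ [0.125, 0.087, 0.2717, 0.2554, 0.2609]
H = -((23/184)·log₂(23/184) + (16/184)·log₂(16/184) + (50/184)·log₂(50/184) + (47/184)·log₂(47/184) + (48/184)·log₂(48/184))
  = 2.2009 bits

2.2009 bits


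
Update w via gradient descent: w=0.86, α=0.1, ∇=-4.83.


w_new = w - α·∇
= 0.86 - 0.1·-4.83
= 0.86 + 0.483
= 1.343

1.343


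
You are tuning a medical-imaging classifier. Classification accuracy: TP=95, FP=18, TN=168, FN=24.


Accuracy = (TP+TN)/(TP+TN+FP+FN)
= (95+168)/(305)
= 263/305 = 86.23%

86.23%


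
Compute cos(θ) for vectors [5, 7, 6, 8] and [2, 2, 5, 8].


A·B = 5·2 + 7·2 + 6·5 + 8·8 = 118
‖A‖ = √174 = 13.1909, ‖B‖ = √97 = 9.8489
cos = 118/(√174·√97) = 118/√16878 = 0.9083

0.9083


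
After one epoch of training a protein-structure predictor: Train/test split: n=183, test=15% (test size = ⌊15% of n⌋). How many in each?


Test = ⌊183·15/100⌋ = 27
Train = 183 - 27 = 156

Train: 156, Test: 27


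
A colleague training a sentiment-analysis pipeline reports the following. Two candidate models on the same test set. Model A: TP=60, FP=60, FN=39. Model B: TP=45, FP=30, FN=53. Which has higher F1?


Model A: P=60/120=0.5, R=60/99=0.6061, F1=2PR/(P+R)=2TP/(2TP+FP+FN)=120/219=0.5479
Model B: P=45/75=0.6, R=45/98=0.4592, F1=2PR/(P+R)=2TP/(2TP+FP+FN)=90/173=0.5202
0.5479 > 0.5202 → Model A

Model A


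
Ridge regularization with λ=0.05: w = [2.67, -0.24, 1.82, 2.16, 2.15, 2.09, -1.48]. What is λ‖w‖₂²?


‖w‖₂² = (2.67)² + (-0.24)² + (1.82)² + (2.16)² + (2.15)² + (2.09)² + (-1.48)²
     = 7.1289 + 0.0576 + 3.3124 + 4.6656 + 4.6225 + 4.3681 + 2.1904
     = 26.3455
λ·‖w‖₂² = 0.05·26.3455 = 1.317275

1.317275


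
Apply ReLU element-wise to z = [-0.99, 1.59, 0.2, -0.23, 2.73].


ReLU(-0.99) = max(0, -0.99) = 0.0
ReLU(1.59) = max(0, 1.59) = 1.59
ReLU(0.2) = max(0, 0.2) = 0.2
ReLU(-0.23) = max(0, -0.23) = 0.0
ReLU(2.73) = max(0, 2.73) = 2.73
result = [0.0, 1.59, 0.2, 0.0, 2.73]

[0.0, 1.59, 0.2, 0.0, 2.73]


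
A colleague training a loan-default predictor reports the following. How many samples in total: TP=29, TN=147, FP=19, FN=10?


Total = TP + TN + FP + FN
= 29 + 147 + 19 + 10
= 205
(Predicted positive: 48, predicted negative: 157)

205


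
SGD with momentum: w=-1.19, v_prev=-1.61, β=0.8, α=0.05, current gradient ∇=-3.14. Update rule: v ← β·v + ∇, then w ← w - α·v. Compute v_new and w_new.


v_new = 0.8·-1.61 - 3.14 = -1.288 - 3.14 = -4.428
w_new = -1.19 - 0.05·-4.428 = -1.19 + 0.2214 = -0.9686

v_new=-4.428, w_new=-0.9686


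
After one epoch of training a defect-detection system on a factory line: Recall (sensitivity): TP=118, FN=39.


Recall = TP/(TP+FN)
= 118/(118+39)
= 118/157 = 75.16%

75.16%


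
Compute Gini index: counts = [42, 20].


Probabilities: [42/62, 20/62] ≈ [0.6774, 0.3226]
Σpᵢ² = (1764 + 400)/62² = 2164/3844
Gini = 1 - Σpᵢ² = 1 - 2164/3844 = 0.437

0.437


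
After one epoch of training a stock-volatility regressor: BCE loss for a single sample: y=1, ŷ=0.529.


BCE = -[y·ln(p) + (1-y)·ln(1-p)]
= -1·ln(0.529) - 0
= -ln(0.529) = 0.6368

0.6368


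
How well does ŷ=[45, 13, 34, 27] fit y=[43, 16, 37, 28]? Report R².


ȳ = 31
SS_res = Σ(y-ŷ)² = 23
SS_tot = Σ(y-ȳ)² = 414
R² = 1 - SS_res/SS_tot = 1 - 0.0556 = 0.9444

0.9444


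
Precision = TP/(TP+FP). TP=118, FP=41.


Precision = TP/(TP+FP)
= 118/(118+41)
= 118/159 = 74.21%

74.21%


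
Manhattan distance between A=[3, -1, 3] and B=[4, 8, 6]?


d = |3-4| + |-1-8| + |3-6|
  = 1 + 9 + 3
  = 13

13


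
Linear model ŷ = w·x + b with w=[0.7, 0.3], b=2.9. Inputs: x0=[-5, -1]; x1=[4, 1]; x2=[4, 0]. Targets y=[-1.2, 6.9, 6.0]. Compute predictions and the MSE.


ŷ0 = (0.7)·(-5) + (0.3)·(-1) + 2.9 = -0.9
ŷ1 = (0.7)·(4) + (0.3)·(1) + 2.9 = 6.0
ŷ2 = (0.7)·(4) + (0.3)·(0) + 2.9 = 5.7
errors² = [0.09, 0.81, 0.09]
MSE = 0.9900/3 = 0.33

0.33


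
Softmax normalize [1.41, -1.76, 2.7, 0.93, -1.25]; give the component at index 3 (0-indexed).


Exponentials: e^1.41=4.096, e^-1.76=0.172, e^2.7=14.8797, e^0.93=2.5345, e^-1.25=0.2865
Sum = 21.9687
Softmax = [0.1864, 0.0078, 0.6773, 0.1154, 0.013]
p[3] = 2.5345/21.9687 = 0.1154

0.1154


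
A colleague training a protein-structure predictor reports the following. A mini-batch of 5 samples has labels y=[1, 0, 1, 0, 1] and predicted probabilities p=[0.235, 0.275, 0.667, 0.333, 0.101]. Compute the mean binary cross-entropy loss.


L[0] = -ln(0.235) = 1.4482
L[1] = -ln(1-0.275) = -ln(0.725) = 0.3216
L[2] = -ln(0.667) = 0.405
L[3] = -ln(1-0.333) = -ln(0.667) = 0.405
L[4] = -ln(0.101) = 2.2926
mean = (1.4482 + 0.3216 + 0.405 + 0.405 + 2.2926)/5 = 0.9745

0.9745


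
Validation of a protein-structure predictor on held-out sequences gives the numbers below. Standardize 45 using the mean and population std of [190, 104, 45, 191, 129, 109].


μ = 128, σ = 51.0555
z = (45 - 128)/51.0555 = -1.6257

-1.6257


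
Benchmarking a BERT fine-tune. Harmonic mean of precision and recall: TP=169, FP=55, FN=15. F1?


Precision = 169/224 = 0.7545
Recall = 169/184 = 0.9185
F1 = 2·P·R/(P+R) = 2·TP/(2·TP+FP+FN) = 338/(338+55+15) = 338/408 = 0.8284

0.8284


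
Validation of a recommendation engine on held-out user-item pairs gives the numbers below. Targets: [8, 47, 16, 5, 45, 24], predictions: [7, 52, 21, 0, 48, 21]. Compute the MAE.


Absolute errors: |8-7|=1, |47-52|=5, |16-21|=5, |5-0|=5, |45-48|=3, |24-21|=3
Sum = 22
MAE = 22/6 = 11/3

11/3


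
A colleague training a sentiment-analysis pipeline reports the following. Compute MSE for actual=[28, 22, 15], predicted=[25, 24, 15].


Squared errors: (28-25)²=9, (22-24)²=4, (15-15)²=0
Sum = 13
MSE = 13/3 = 13/3

13/3


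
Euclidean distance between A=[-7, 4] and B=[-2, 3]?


d = √((-7+ 2)² + (4-3)²)
  = √(25 + 1)
  = √26 = 5.099

5.099


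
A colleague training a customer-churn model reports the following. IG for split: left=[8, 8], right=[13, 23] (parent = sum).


Parent = [21, 31], H_parent = 0.9732
H_left = 1 (n=16), H_right = 0.9436 (n=36)
H_children = (16/52)·1 + (36/52)·0.9436 = 0.961
IG = 0.9732 - 0.961 = 0.0122

0.0122


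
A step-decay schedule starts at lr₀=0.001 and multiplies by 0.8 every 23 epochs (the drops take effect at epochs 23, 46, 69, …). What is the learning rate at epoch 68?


n_drops = ⌊68/23⌋ = 2
lr = 0.001·0.8^2 = 0.001·0.64 = 0.00064

0.00064


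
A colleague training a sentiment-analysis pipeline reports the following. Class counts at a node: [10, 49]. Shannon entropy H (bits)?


Probabilities: [10/59, 49/59] ≈ [0.1695, 0.8305]
H = -((10/59)·log₂(10/59) + (49/59)·log₂(49/59))
  = 0.6565 bits

0.6565 bits


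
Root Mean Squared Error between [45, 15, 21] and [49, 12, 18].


MSE = 34/3 = 11.3333
RMSE = √(34/3) = 3.3665

3.3665


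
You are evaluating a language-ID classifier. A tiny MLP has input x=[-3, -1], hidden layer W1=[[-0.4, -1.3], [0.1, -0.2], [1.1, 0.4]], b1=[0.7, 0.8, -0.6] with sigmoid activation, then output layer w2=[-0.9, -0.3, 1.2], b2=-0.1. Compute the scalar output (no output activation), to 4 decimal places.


z1[0] = (-0.4)·(-3) + (-1.3)·(-1) + 0.7 = 3.2
z1[1] = (0.1)·(-3) + (-0.2)·(-1) + 0.8 = 0.7
z1[2] = (1.1)·(-3) + (0.4)·(-1) - 0.6 = -4.3
h = sigmoid(z1) = [0.9608, 0.6682, 0.0134]
output = (-0.9)·(0.9608) + (-0.3)·(0.6682) + (1.2)·(0.0134) - 0.1 = -1.1491

-1.1491


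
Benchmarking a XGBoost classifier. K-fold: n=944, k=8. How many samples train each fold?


Fold size = 944/8 = 118
Training per fold = 944 - 118 = 826

826


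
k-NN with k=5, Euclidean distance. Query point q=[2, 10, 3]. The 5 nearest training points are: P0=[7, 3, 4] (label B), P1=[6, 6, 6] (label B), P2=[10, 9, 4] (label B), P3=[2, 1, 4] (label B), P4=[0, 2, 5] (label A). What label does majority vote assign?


d(q,P0) = 8.6603  (label B)
d(q,P1) = 6.4031  (label B)
d(q,P2) = 8.124  (label B)
d(q,P3) = 9.0554  (label B)
d(q,P4) = 8.4853  (label A)
Votes: A=1, B=4
Majority → B

B


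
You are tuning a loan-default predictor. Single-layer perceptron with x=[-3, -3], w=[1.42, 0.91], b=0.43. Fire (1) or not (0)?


z = (-3)·(1.42) + (-3)·(0.91) + 0.43
  = -6.56
step(z) = 0 (z<0)

0


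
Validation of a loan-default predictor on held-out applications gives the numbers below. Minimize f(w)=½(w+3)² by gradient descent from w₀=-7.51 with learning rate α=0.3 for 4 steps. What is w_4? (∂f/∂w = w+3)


step 1: grad = -7.51+3 = -4.51; w = -7.51 - 0.3·(-4.51) = -6.157
step 2: grad = -6.157+3 = -3.157; w = -6.157 - 0.3·(-3.157) = -5.2099
step 3: grad = -5.2099+3 = -2.2099; w = -5.2099 - 0.3·(-2.2099) = -4.54693
step 4: grad = -4.54693+3 = -1.54693; w = -4.54693 - 0.3·(-1.54693) = -4.082851

-4.082851


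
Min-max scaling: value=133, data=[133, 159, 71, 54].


min=54, max=159
(133-54)/(159-54) = 79/105 = 0.7524

0.7524


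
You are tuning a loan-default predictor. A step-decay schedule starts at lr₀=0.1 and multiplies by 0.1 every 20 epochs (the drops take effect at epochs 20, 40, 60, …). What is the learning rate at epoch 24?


n_drops = ⌊24/20⌋ = 1
lr = 0.1·0.1^1 = 0.1·0.1 = 0.01

0.01


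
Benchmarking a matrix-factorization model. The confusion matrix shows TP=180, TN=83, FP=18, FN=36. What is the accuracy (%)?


Accuracy = (TP+TN)/(TP+TN+FP+FN)
= (180+83)/(317)
= 263/317 = 82.97%

82.97%


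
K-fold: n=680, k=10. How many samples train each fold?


Fold size = 680/10 = 68
Training per fold = 680 - 68 = 612

612


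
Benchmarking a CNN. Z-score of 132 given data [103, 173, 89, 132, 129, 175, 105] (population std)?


μ = 129.4286, σ = 31.4227
z = (132 - 129.4286)/31.4227 = 0.0818

0.0818
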